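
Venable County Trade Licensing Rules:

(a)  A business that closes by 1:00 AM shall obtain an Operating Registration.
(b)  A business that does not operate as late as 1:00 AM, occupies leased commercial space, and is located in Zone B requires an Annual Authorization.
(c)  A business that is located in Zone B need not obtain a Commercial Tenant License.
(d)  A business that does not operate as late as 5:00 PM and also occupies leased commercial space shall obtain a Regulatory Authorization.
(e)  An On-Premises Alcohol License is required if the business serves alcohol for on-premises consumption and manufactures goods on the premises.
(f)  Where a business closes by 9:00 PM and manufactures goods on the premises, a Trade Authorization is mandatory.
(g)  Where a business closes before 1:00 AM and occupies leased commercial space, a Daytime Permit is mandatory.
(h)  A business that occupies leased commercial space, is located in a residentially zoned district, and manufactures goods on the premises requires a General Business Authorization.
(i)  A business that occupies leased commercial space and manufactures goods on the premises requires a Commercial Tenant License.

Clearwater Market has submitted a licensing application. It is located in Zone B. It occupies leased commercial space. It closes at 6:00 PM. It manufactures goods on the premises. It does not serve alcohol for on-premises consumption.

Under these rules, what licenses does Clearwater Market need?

(a) closes 6:00 PM, at/before 1:00 AM → Operating Registration required.
(b) closes 6:00 PM, at/before 1:00 AM; occupies leased commercial space; is located in Zone B → Annual Authorization required.
(c) is located in Zone B → exempt from Commercial Tenant License.
(d) closes 6:00 PM, after 5:00 PM; occupies leased commercial space → Regulatory Authorization not required.
(e) does not serve alcohol for on-premises consumption; manufactures goods on the premises → On-Premises Alcohol License not required.
(f) closes 6:00 PM, at/before 9:00 PM; manufactures goods on the premises → Trade Authorization required.
(g) closes 6:00 PM, at/before 1:00 AM; occupies leased commercial space → Daytime Permit required.
(h) occupies leased commercial space; is located in Zone B (not: is located in a residentially zoned district); manufactures goods on the premises → General Business Authorization not required.
(i) occupies leased commercial space; manufactures goods on the premises → Commercial Tenant License required.

Annual Authorization, Daytime Permit, Operating Registration, Trade Authorization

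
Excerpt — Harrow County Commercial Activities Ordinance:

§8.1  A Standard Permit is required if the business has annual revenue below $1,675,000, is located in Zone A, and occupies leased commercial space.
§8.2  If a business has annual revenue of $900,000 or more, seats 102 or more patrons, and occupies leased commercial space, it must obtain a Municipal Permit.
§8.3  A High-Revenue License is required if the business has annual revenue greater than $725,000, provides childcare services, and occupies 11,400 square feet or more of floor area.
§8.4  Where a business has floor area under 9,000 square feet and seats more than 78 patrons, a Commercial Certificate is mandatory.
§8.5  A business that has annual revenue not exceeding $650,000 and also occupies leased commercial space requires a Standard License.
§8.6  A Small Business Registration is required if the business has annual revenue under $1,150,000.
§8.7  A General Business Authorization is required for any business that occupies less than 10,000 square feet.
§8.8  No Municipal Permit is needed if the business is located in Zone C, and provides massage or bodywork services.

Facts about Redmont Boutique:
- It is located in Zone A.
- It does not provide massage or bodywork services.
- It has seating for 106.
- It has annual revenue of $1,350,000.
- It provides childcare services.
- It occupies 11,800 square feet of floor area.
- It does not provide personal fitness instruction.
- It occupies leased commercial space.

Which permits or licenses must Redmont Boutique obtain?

High-Revenue License, Municipal Permit, Standard Permit

§8.1 revenue $1,350,000 < $1,675,000; is located in Zone A; occupies leased commercial space → Standard Permit required.
§8.2 revenue $1,350,000 ≥ $900,000; seating 106 ≥ 102; occupies leased commercial space → Municipal Permit required.
§8.3 revenue $1,350,000 > $725,000; provides childcare services; floor area 11,800 square feet ≥ 11,400 square feet → High-Revenue License required.
§8.4 floor area 11,800 square feet ≥ 9,000 square feet; seating 106 > 78 → Commercial Certificate not required.
§8.5 revenue $1,350,000 > $650,000; occupies leased commercial space → Standard License not required.
§8.6 revenue $1,350,000 ≥ $1,150,000 → Small Business Registration not required.
§8.7 floor area 11,800 square feet ≥ 10,000 square feet → General Business Authorization not required.
§8.8 is located in Zone A (not: is located in Zone C); does not provide massage or bodywork services → Municipal Permit exemption does not apply.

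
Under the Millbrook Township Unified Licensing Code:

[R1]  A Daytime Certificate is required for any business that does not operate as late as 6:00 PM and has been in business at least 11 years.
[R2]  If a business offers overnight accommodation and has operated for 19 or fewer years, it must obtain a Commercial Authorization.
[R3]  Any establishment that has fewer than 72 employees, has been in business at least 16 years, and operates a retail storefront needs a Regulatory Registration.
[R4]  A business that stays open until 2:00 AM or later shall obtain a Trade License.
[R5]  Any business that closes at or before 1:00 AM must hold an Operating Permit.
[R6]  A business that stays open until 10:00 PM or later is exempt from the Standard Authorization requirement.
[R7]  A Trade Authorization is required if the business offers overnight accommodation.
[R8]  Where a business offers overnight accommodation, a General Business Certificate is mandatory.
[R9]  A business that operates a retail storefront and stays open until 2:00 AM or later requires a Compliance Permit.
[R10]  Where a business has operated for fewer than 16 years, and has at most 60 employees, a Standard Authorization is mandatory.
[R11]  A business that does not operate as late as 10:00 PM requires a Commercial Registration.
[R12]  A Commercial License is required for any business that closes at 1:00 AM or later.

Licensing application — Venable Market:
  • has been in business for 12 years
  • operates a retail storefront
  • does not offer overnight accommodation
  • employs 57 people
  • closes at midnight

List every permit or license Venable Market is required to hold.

Operating Permit

[R1] closes midnight, after 6:00 PM; years in business 12 ≥ 11 → Daytime Certificate not required.
[R2] does not offer overnight accommodation; years in business 12 ≤ 19 → Commercial Authorization not required.
[R3] employees 57 < 72; years in business 12 < 16; operates a retail storefront → Regulatory Registration not required.
[R4] closes midnight, at/before 2:00 AM → Trade License not required.
[R5] closes midnight, at/before 1:00 AM → Operating Permit required.
[R6] closes midnight, after 10:00 PM → exempt from Standard Authorization.
[R7] does not offer overnight accommodation → Trade Authorization not required.
[R8] does not offer overnight accommodation → General Business Certificate not required.
[R9] operates a retail storefront; closes midnight, at/before 2:00 AM → Compliance Permit not required.
[R10] years in business 12 < 16; employees 57 ≤ 60 → Standard Authorization required.
[R11] closes midnight, after 10:00 PM → Commercial Registration not required.
[R12] closes midnight, at/before 1:00 AM → Commercial License not required.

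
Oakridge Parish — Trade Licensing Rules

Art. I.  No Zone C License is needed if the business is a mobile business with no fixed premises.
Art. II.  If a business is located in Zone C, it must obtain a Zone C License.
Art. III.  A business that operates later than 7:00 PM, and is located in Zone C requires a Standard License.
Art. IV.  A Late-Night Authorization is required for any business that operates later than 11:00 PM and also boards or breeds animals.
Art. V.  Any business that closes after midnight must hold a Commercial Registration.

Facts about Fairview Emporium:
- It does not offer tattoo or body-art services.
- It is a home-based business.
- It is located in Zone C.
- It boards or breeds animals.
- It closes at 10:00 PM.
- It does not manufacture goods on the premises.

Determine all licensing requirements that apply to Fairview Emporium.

Standard License, Zone C License

Art. I. is a home-based business (not: is a mobile business with no fixed premises) → Zone C License exemption does not apply.
Art. II. is located in Zone C → Zone C License required.
Art. III. closes 10:00 PM, after 7:00 PM; is located in Zone C → Standard License required.
Art. IV. closes 10:00 PM, at/before 11:00 PM; boards or breeds animals → Late-Night Authorization not required.
Art. V. closes 10:00 PM, at/before midnight → Commercial Registration not required.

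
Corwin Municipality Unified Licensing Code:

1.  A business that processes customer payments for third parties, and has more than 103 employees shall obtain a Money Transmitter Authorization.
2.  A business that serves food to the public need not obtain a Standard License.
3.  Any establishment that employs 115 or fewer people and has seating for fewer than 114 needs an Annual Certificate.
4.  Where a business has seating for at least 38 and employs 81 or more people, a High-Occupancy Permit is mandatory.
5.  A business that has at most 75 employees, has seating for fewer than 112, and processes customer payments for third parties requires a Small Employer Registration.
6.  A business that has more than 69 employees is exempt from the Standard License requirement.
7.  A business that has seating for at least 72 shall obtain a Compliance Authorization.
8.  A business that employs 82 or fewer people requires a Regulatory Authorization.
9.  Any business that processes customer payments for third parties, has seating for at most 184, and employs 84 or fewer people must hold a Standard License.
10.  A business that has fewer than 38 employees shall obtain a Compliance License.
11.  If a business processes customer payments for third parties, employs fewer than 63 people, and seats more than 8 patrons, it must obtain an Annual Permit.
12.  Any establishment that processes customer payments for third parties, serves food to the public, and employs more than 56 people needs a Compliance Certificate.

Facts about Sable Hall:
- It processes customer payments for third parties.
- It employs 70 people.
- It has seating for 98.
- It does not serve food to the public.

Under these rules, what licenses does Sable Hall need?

1. processes customer payments for third parties; employees 70 ≤ 103 → Money Transmitter Authorization not required.
2. does not serve food to the public → Standard License exemption does not apply.
3. employees 70 ≤ 115; seating 98 < 114 → Annual Certificate required.
4. seating 98 ≥ 38; employees 70 < 81 → High-Occupancy Permit not required.
5. employees 70 ≤ 75; seating 98 < 112; processes customer payments for third parties → Small Employer Registration required.
6. employees 70 > 69 → exempt from Standard License.
7. seating 98 ≥ 72 → Compliance Authorization required.
8. employees 70 ≤ 82 → Regulatory Authorization required.
9. processes customer payments for third parties; seating 98 ≤ 184; employees 70 ≤ 84 → Standard License required.
10. employees 70 ≥ 38 → Compliance License not required.
11. processes customer payments for third parties; employees 70 ≥ 63; seating 98 > 8 → Annual Permit not required.
12. processes customer payments for third parties; does not serve food to the public; employees 70 > 56 → Compliance Certificate not required.

Annual Certificate, Compliance Authorization, Regulatory Authorization, Small Employer Registration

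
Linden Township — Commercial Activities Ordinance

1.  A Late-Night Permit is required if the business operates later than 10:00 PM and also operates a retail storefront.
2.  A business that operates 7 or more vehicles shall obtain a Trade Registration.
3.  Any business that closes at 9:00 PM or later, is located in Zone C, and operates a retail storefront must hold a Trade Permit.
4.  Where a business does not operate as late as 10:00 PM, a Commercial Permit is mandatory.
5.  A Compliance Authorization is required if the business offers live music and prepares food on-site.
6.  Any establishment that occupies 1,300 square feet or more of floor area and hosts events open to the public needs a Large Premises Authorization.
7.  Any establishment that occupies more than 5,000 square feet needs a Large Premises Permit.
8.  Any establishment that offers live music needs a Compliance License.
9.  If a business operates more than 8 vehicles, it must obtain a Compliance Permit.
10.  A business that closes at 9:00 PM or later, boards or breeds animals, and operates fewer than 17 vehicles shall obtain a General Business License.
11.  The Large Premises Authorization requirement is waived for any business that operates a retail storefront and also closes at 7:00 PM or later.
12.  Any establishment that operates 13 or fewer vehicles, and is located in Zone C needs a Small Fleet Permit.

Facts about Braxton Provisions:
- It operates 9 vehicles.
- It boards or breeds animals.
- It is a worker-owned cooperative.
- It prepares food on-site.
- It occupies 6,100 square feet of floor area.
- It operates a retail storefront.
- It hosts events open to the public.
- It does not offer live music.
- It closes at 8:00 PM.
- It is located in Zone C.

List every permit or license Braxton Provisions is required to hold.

1. closes 8:00 PM, at/before 10:00 PM; operates a retail storefront → Late-Night Permit not required.
2. vehicles 9 ≥ 7 → Trade Registration required.
3. closes 8:00 PM, at/before 9:00 PM; is located in Zone C; operates a retail storefront → Trade Permit not required.
4. closes 8:00 PM, at/before 10:00 PM → Commercial Permit required.
5. does not offer live music; prepares food on-site → Compliance Authorization not required.
6. floor area 6,100 square feet ≥ 1,300 square feet; hosts events open to the public → Large Premises Authorization required.
7. floor area 6,100 square feet > 5,000 square feet → Large Premises Permit required.
8. does not offer live music → Compliance License not required.
9. vehicles 9 > 8 → Compliance Permit required.
10. closes 8:00 PM, at/before 9:00 PM; boards or breeds animals; vehicles 9 < 17 → General Business License not required.
11. operates a retail storefront; closes 8:00 PM, after 7:00 PM → exempt from Large Premises Authorization.
12. vehicles 9 ≤ 13; is located in Zone C → Small Fleet Permit required.

Commercial Permit, Compliance Permit, Large Premises Permit, Small Fleet Permit, Trade Registration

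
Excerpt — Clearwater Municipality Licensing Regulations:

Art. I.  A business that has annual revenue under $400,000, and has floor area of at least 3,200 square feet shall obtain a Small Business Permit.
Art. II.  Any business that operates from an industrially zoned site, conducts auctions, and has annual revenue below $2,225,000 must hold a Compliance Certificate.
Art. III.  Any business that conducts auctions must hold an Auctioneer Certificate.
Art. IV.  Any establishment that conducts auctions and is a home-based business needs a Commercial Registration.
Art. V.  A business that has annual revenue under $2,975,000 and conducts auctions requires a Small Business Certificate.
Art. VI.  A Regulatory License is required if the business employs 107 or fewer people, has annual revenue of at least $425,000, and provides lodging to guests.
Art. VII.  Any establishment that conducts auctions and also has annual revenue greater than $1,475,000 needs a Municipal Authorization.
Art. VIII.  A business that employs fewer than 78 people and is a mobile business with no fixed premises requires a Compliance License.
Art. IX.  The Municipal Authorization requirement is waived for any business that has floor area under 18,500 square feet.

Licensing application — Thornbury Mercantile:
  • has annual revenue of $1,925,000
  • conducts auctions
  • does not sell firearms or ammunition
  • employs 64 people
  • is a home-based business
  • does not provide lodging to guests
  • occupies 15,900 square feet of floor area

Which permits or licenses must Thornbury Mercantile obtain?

Auctioneer Certificate, Commercial Registration, Small Business Certificate

Art. I. revenue $1,925,000 ≥ $400,000; floor area 15,900 square feet ≥ 3,200 square feet → Small Business Permit not required.
Art. II. is a home-based business (not: operates from an industrially zoned site); conducts auctions; revenue $1,925,000 < $2,225,000 → Compliance Certificate not required.
Art. III. conducts auctions → Auctioneer Certificate required.
Art. IV. conducts auctions; is a home-based business → Commercial Registration required.
Art. V. revenue $1,925,000 < $2,975,000; conducts auctions → Small Business Certificate required.
Art. VI. employees 64 ≤ 107; revenue $1,925,000 ≥ $425,000; does not provide lodging to guests → Regulatory License not required.
Art. VII. conducts auctions; revenue $1,925,000 > $1,475,000 → Municipal Authorization required.
Art. VIII. employees 64 < 78; is a home-based business (not: is a mobile business with no fixed premises) → Compliance License not required.
Art. IX. floor area 15,900 square feet < 18,500 square feet → exempt from Municipal Authorization.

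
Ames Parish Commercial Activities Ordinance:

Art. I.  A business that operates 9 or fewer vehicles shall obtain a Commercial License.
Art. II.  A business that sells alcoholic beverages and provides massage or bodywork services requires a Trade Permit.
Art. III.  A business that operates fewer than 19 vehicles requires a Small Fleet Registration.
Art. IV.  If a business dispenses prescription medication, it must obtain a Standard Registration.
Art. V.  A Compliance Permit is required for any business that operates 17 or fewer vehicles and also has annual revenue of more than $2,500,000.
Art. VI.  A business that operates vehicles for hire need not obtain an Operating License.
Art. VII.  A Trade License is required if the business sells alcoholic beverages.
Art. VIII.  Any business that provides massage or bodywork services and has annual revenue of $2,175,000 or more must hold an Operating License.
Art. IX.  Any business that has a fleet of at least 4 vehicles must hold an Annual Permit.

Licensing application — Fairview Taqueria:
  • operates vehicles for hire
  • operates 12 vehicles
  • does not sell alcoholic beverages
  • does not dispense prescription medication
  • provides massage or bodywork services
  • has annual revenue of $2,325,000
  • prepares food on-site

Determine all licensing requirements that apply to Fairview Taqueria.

Annual Permit, Small Fleet Registration

Art. I. vehicles 12 > 9 → Commercial License not required.
Art. II. does not sell alcoholic beverages; provides massage or bodywork services → Trade Permit not required.
Art. III. vehicles 12 < 19 → Small Fleet Registration required.
Art. IV. does not dispense prescription medication → Standard Registration not required.
Art. V. vehicles 12 ≤ 17; revenue $2,325,000 ≤ $2,500,000 → Compliance Permit not required.
Art. VI. operates vehicles for hire → exempt from Operating License.
Art. VII. does not sell alcoholic beverages → Trade License not required.
Art. VIII. provides massage or bodywork services; revenue $2,325,000 ≥ $2,175,000 → Operating License required.
Art. IX. vehicles 12 ≥ 4 → Annual Permit required.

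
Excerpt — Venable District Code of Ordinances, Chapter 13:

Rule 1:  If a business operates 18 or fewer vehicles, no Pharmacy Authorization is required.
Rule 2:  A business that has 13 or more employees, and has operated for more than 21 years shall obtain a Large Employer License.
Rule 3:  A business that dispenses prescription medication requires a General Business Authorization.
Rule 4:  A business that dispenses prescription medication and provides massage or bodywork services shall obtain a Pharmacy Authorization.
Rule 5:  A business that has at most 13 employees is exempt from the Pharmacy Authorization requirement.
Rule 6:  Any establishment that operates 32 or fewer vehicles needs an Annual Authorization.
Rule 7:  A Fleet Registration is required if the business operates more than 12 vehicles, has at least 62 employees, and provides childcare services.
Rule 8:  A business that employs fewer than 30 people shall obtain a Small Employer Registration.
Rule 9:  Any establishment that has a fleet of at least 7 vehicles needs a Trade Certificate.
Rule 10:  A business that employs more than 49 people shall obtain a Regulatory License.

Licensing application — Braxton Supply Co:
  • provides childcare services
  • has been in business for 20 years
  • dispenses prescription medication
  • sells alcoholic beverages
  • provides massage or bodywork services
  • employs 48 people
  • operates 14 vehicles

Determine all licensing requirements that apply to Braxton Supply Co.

Annual Authorization, General Business Authorization, Trade Certificate

Rule 1: vehicles 14 ≤ 18 → exempt from Pharmacy Authorization.
Rule 2: employees 48 ≥ 13; years in business 20 ≤ 21 → Large Employer License not required.
Rule 3: dispenses prescription medication → General Business Authorization required.
Rule 4: dispenses prescription medication; provides massage or bodywork services → Pharmacy Authorization required.
Rule 5: employees 48 > 13 → Pharmacy Authorization exemption does not apply.
Rule 6: vehicles 14 ≤ 32 → Annual Authorization required.
Rule 7: vehicles 14 > 12; employees 48 < 62; provides childcare services → Fleet Registration not required.
Rule 8: employees 48 ≥ 30 → Small Employer Registration not required.
Rule 9: vehicles 14 ≥ 7 → Trade Certificate required.
Rule 10: employees 48 ≤ 49 → Regulatory License not required.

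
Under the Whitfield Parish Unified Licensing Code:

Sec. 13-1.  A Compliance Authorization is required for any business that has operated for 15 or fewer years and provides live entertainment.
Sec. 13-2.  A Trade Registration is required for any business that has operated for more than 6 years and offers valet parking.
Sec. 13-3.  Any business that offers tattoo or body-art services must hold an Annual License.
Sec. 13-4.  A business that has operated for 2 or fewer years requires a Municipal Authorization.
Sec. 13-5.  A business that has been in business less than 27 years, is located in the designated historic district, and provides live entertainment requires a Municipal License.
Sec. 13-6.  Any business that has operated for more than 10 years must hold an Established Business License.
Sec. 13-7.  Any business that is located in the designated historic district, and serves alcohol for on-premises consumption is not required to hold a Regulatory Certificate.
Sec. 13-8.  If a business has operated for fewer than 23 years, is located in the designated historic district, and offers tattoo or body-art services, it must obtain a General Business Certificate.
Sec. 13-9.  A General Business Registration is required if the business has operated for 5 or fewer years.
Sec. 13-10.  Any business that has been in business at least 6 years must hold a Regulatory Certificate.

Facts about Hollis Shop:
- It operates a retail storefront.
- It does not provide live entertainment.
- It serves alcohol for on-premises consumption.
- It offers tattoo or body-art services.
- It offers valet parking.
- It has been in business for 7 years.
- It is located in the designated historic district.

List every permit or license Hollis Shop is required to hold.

Annual License, General Business Certificate, Trade Registration

Sec. 13-1. years in business 7 ≤ 15; does not provide live entertainment → Compliance Authorization not required.
Sec. 13-2. years in business 7 > 6; offers valet parking → Trade Registration required.
Sec. 13-3. offers tattoo or body-art services → Annual License required.
Sec. 13-4. years in business 7 > 2 → Municipal Authorization not required.
Sec. 13-5. years in business 7 < 27; is located in the designated historic district; does not provide live entertainment → Municipal License not required.
Sec. 13-6. years in business 7 ≤ 10 → Established Business License not required.
Sec. 13-7. is located in the designated historic district; serves alcohol for on-premises consumption → exempt from Regulatory Certificate.
Sec. 13-8. years in business 7 < 23; is located in the designated historic district; offers tattoo or body-art services → General Business Certificate required.
Sec. 13-9. years in business 7 > 5 → General Business Registration not required.
Sec. 13-10. years in business 7 ≥ 6 → Regulatory Certificate required.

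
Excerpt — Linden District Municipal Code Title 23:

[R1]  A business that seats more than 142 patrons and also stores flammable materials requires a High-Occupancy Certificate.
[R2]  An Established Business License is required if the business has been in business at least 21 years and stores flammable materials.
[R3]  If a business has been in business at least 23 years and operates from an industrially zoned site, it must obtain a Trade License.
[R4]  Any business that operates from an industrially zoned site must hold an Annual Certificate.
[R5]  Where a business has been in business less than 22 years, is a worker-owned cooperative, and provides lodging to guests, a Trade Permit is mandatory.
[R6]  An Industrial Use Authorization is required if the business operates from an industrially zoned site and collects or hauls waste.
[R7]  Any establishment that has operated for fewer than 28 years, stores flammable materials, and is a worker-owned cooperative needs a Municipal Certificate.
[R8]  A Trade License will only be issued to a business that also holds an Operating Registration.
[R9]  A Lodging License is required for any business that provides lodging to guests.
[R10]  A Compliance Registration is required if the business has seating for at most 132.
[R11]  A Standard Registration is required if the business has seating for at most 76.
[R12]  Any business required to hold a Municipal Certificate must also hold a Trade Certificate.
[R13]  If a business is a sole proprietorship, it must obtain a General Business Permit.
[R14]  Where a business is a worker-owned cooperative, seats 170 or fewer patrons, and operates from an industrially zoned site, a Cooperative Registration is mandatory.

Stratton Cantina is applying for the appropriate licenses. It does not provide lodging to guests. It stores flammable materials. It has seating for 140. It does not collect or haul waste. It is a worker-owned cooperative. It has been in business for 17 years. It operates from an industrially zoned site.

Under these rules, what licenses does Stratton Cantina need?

[R1] seating 140 ≤ 142; stores flammable materials → High-Occupancy Certificate not required.
[R2] years in business 17 < 21; stores flammable materials → Established Business License not required.
[R3] years in business 17 < 23; operates from an industrially zoned site → Trade License not required.
[R4] operates from an industrially zoned site → Annual Certificate required.
[R5] years in business 17 < 22; is a worker-owned cooperative; does not provide lodging to guests → Trade Permit not required.
[R6] operates from an industrially zoned site; does not collect or haul waste → Industrial Use Authorization not required.
[R7] years in business 17 < 28; stores flammable materials; is a worker-owned cooperative → Municipal Certificate required.
[R8] Trade License is not required → no effect.
[R9] does not provide lodging to guests → Lodging License not required.
[R10] seating 140 > 132 → Compliance Registration not required.
[R11] seating 140 > 76 → Standard Registration not required.
[R12] Municipal Certificate is required → Trade Certificate also required.
[R13] is a worker-owned cooperative (not: is a sole proprietorship) → General Business Permit not required.
[R14] is a worker-owned cooperative; seating 140 ≤ 170; operates from an industrially zoned site → Cooperative Registration required.

Annual Certificate, Cooperative Registration, Municipal Certificate, Trade Certificate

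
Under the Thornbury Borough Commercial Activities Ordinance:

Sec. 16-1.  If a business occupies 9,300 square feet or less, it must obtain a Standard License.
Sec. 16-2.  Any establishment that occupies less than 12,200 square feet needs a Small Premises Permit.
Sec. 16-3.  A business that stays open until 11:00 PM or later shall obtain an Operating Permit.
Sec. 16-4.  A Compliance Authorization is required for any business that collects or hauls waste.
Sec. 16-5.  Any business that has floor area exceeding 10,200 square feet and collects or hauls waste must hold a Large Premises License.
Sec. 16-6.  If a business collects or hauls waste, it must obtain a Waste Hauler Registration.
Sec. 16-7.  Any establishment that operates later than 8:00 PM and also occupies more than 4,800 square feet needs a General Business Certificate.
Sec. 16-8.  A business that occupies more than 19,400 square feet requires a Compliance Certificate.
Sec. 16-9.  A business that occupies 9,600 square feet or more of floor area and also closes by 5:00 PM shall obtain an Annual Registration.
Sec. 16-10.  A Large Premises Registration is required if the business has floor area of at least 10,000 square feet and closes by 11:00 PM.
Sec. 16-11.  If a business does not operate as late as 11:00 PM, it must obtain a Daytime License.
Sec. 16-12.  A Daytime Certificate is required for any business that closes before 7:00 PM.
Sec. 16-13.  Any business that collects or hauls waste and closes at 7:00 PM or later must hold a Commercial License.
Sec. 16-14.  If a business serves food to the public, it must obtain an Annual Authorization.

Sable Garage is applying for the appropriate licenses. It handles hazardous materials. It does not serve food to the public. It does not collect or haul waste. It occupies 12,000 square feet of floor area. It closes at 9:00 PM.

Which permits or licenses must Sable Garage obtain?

Sec. 16-1. floor area 12,000 square feet > 9,300 square feet → Standard License not required.
Sec. 16-2. floor area 12,000 square feet < 12,200 square feet → Small Premises Permit required.
Sec. 16-3. closes 9:00 PM, at/before 11:00 PM → Operating Permit not required.
Sec. 16-4. does not collect or haul waste → Compliance Authorization not required.
Sec. 16-5. floor area 12,000 square feet > 10,200 square feet; does not collect or haul waste → Large Premises License not required.
Sec. 16-6. does not collect or haul waste → Waste Hauler Registration not required.
Sec. 16-7. closes 9:00 PM, after 8:00 PM; floor area 12,000 square feet > 4,800 square feet → General Business Certificate required.
Sec. 16-8. floor area 12,000 square feet ≤ 19,400 square feet → Compliance Certificate not required.
Sec. 16-9. floor area 12,000 square feet ≥ 9,600 square feet; closes 9:00 PM, after 5:00 PM → Annual Registration not required.
Sec. 16-10. floor area 12,000 square feet ≥ 10,000 square feet; closes 9:00 PM, at/before 11:00 PM → Large Premises Registration required.
Sec. 16-11. closes 9:00 PM, at/before 11:00 PM → Daytime License required.
Sec. 16-12. closes 9:00 PM, after 7:00 PM → Daytime Certificate not required.
Sec. 16-13. does not collect or haul waste; closes 9:00 PM, after 7:00 PM → Commercial License not required.
Sec. 16-14. does not serve food to the public → Annual Authorization not required.

Daytime License, General Business Certificate, Large Premises Registration, Small Premises Permit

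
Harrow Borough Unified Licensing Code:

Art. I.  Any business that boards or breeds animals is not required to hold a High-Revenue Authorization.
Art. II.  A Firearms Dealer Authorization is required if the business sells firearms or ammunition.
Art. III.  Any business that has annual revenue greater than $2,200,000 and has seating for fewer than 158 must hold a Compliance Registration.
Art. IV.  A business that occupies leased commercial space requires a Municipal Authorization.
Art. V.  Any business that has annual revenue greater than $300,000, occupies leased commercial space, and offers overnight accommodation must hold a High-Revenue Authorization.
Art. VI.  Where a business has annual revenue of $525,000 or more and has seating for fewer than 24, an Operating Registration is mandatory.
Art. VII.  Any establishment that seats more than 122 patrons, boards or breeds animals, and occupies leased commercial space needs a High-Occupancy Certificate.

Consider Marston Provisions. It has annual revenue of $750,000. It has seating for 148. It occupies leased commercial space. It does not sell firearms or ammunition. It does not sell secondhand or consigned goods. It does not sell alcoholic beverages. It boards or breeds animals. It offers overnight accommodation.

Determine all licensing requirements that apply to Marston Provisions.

Art. I. boards or breeds animals → exempt from High-Revenue Authorization.
Art. II. does not sell firearms or ammunition → Firearms Dealer Authorization not required.
Art. III. revenue $750,000 ≤ $2,200,000; seating 148 < 158 → Compliance Registration not required.
Art. IV. occupies leased commercial space → Municipal Authorization required.
Art. V. revenue $750,000 > $300,000; occupies leased commercial space; offers overnight accommodation → High-Revenue Authorization required.
Art. VI. revenue $750,000 ≥ $525,000; seating 148 ≥ 24 → Operating Registration not required.
Art. VII. seating 148 > 122; boards or breeds animals; occupies leased commercial space → High-Occupancy Certificate required.

High-Occupancy Certificate, Municipal Authorization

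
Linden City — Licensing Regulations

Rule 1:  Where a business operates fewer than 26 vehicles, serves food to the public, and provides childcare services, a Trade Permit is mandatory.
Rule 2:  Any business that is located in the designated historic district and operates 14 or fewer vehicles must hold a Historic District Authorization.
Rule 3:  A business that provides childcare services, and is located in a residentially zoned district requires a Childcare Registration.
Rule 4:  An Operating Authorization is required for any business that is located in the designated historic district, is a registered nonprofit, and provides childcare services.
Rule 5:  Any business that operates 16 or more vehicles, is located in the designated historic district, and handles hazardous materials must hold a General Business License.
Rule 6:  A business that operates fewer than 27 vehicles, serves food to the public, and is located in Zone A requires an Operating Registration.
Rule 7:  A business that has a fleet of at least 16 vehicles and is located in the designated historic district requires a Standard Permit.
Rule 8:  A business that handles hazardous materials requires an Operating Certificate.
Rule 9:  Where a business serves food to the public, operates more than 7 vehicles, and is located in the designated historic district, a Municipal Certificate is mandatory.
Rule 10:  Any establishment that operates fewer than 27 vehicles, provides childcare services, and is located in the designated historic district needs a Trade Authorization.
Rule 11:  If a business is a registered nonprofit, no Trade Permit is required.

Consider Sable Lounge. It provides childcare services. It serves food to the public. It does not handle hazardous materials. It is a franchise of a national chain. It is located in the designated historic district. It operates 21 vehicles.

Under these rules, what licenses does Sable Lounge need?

Municipal Certificate, Standard Permit, Trade Authorization, Trade Permit

Rule 1: vehicles 21 < 26; serves food to the public; provides childcare services → Trade Permit required.
Rule 2: is located in the designated historic district; vehicles 21 > 14 → Historic District Authorization not required.
Rule 3: provides childcare services; is located in the designated historic district (not: is located in a residentially zoned district) → Childcare Registration not required.
Rule 4: is located in the designated historic district; is a franchise of a national chain (not: is a registered nonprofit); provides childcare services → Operating Authorization not required.
Rule 5: vehicles 21 ≥ 16; is located in the designated historic district; does not handle hazardous materials → General Business License not required.
Rule 6: vehicles 21 < 27; serves food to the public; is located in the designated historic district (not: is located in Zone A) → Operating Registration not required.
Rule 7: vehicles 21 ≥ 16; is located in the designated historic district → Standard Permit required.
Rule 8: does not handle hazardous materials → Operating Certificate not required.
Rule 9: serves food to the public; vehicles 21 > 7; is located in the designated historic district → Municipal Certificate required.
Rule 10: vehicles 21 < 27; provides childcare services; is located in the designated historic district → Trade Authorization required.
Rule 11: is a franchise of a national chain (not: is a registered nonprofit) → Trade Permit exemption does not apply.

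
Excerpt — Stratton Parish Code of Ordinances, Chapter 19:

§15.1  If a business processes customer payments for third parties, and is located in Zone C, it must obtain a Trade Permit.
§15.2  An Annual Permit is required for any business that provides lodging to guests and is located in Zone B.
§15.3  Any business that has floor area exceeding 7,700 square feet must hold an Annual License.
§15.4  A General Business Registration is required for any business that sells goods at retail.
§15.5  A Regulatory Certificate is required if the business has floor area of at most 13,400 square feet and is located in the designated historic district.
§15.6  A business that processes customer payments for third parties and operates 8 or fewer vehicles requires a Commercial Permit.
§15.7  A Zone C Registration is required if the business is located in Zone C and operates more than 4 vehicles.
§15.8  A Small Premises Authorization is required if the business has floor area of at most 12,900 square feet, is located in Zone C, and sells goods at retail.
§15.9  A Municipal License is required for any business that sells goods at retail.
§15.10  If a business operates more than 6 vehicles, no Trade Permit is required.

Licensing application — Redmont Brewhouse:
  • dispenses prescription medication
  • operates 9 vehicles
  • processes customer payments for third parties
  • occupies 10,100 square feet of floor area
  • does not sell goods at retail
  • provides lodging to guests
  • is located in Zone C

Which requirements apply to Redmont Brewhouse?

§15.1 processes customer payments for third parties; is located in Zone C → Trade Permit required.
§15.2 provides lodging to guests; is located in Zone C (not: is located in Zone B) → Annual Permit not required.
§15.3 floor area 10,100 square feet > 7,700 square feet → Annual License required.
§15.4 does not sell goods at retail → General Business Registration not required.
§15.5 floor area 10,100 square feet ≤ 13,400 square feet; is located in Zone C (not: is located in the designated historic district) → Regulatory Certificate not required.
§15.6 processes customer payments for third parties; vehicles 9 > 8 → Commercial Permit not required.
§15.7 is located in Zone C; vehicles 9 > 4 → Zone C Registration required.
§15.8 floor area 10,100 square feet ≤ 12,900 square feet; is located in Zone C; does not sell goods at retail → Small Premises Authorization not required.
§15.9 does not sell goods at retail → Municipal License not required.
§15.10 vehicles 9 > 6 → exempt from Trade Permit.

Annual License, Zone C Registration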